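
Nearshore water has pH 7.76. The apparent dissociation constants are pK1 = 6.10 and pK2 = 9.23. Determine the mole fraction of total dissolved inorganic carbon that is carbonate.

α₂ = 0.0321

α₂ = 1 / (1 + [H⁺]/K2 + [H⁺]²/(K1K2)) = 1 / (1 + 10^+1.47 + 10^-0.19)
   = 1 / (1 + 29.512 + 0.64565) = 1/31.158 = 0.03209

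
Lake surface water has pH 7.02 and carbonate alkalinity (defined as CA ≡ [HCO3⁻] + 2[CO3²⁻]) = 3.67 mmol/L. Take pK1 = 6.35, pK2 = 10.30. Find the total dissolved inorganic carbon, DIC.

DIC = 4.45 mmol/L

CA = [HCO3⁻] + 2[CO3²⁻] = (α₁ + 2α₂)·DIC
At pH 7.02: [H⁺]/K1 = 10^-0.67 = 0.21380, K2/[H⁺] = 10^-3.28 = 0.00052481
α₁ = 1/(1 + 0.21380 + 0.00052481) = 1/1.2143 = 0.8235; α₂ = α₁·K2/[H⁺] = 0.0004322
α₁ + 2α₂ = 0.8244
DIC = CA / (α₁ + 2α₂) = 3.67 / 0.8244 = 4.45 mmol/L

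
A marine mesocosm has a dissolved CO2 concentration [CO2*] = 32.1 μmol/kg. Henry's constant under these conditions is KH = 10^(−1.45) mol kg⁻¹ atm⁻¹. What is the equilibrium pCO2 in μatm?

pCO2 = 905 μatm

KH = 10^(−1.45) = 3.548×10^-2 mol kg⁻¹ atm⁻¹
pCO2 = [CO2*]/KH = 32.1×10^-6 / 3.548×10^-2 = 9.05×10^-4 atm = 905 μatm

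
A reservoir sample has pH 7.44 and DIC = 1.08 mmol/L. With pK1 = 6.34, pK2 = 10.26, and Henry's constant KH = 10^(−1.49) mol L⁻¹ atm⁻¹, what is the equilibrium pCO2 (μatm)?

pCO2 = 2450 μatm

α₀ = 1 / (1 + K1/[H⁺] + K1K2/[H⁺]²) = 1 / (1 + 10^+1.10 + 10^-1.72)
   = 1 / (1 + 12.589 + 0.019055) = 1/13.608 = 0.07348
[CO2*] = α₀ × DIC = 0.07348 × 1.08 = 0.07936 mmol/L
pCO2 = [CO2*]/KH = 7.936×10^-5 / 3.236×10^-2 = 2450 μatm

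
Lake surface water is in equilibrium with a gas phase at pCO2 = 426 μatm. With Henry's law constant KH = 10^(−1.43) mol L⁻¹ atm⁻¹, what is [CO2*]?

[CO2*] = 15.8 μmol/L

KH = 10^(−1.43) = 3.715×10^-2 mol L⁻¹ atm⁻¹
[CO2*] = KH · pCO2 = 3.715×10^-2 × 426×10^-6 atm = 1.58×10^-5 mol/L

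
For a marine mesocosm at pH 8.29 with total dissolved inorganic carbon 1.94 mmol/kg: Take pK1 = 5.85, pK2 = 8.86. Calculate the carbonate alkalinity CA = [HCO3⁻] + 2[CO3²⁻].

CA = 2.34 mmol/kg

CA = [HCO3⁻] + 2[CO3²⁻] = (α₁ + 2α₂)·DIC
At pH 8.29: [H⁺]/K1 = 10^-2.44 = 0.0036308, K2/[H⁺] = 10^-0.57 = 0.26915
α₁ = 1/(1 + 0.0036308 + 0.26915) = 1/1.2728 = 0.7857; α₂ = α₁·K2/[H⁺] = 0.2115
α₁ + 2α₂ = 1.2086
CA = 1.2086 × 1.94 = 2.34 mmol/kg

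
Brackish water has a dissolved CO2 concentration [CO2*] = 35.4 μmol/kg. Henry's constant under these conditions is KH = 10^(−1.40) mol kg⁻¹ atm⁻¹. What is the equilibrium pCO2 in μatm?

KH = 10^(−1.40) = 3.981×10^-2 mol kg⁻¹ atm⁻¹
pCO2 = [CO2*]/KH = 35.4×10^-6 / 3.981×10^-2 = 8.89×10^-4 atm = 889 μatm

pCO2 = 889 μatm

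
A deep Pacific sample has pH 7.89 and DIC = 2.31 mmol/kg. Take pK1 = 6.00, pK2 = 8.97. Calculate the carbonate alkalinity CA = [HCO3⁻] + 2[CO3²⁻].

CA = 2.46 mmol/kg

CA = [HCO3⁻] + 2[CO3²⁻] = (α₁ + 2α₂)·DIC
At pH 7.89: [H⁺]/K1 = 10^-1.89 = 0.012882, K2/[H⁺] = 10^-1.08 = 0.083176
α₁ = 1/(1 + 0.012882 + 0.083176) = 1/1.0961 = 0.9124; α₂ = α₁·K2/[H⁺] = 0.07589
α₁ + 2α₂ = 1.0641
CA = 1.0641 × 2.31 = 2.46 mmol/kg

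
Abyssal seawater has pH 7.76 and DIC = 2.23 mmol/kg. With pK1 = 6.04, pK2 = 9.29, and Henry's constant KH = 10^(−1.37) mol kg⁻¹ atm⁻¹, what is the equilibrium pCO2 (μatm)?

pCO2 = 950 μatm

α₀ = 1 / (1 + K1/[H⁺] + K1K2/[H⁺]²) = 1 / (1 + 10^+1.72 + 10^+0.19)
   = 1 / (1 + 52.481 + 1.5488) = 1/55.030 = 0.01817
[CO2*] = α₀ × DIC = 0.01817 × 2.23 = 0.04052 mmol/kg
pCO2 = [CO2*]/KH = 4.052×10^-5 / 4.266×10^-2 = 950 μatm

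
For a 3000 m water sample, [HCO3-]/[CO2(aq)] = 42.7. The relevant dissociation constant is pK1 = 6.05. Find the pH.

pH = 7.68

From K1 = [H⁺][HCO3-]/[CO2(aq)]:  pH = pK1 + log₁₀([HCO3-]/[CO2(aq)])
log₁₀(42.7) = +1.630
pH = 6.05 + (+1.630) = 7.68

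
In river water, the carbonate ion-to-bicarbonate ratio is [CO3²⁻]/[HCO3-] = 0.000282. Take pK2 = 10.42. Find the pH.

pH = 6.87

From K2 = [H⁺][CO3²⁻]/[HCO3-]:  pH = pK2 + log₁₀([CO3²⁻]/[HCO3-])
log₁₀(0.000282) = -3.550
pH = 10.42 + (-3.550) = 6.87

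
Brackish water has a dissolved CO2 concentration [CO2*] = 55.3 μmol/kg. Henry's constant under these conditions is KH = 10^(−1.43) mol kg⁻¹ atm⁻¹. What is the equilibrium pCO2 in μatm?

pCO2 = 1490 μatm

KH = 10^(−1.43) = 3.715×10^-2 mol kg⁻¹ atm⁻¹
pCO2 = [CO2*]/KH = 55.3×10^-6 / 3.715×10^-2 = 1.49×10^-3 atm = 1490 μatm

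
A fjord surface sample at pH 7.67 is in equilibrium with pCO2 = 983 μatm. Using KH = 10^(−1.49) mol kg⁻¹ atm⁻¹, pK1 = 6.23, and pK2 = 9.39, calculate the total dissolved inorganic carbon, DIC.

[CO2*] = KH · pCO2 = 10^(−1.49) × 983×10^-6 = 3.181×10^-5 mol/kg
α₀ = 1/(1 + K1/[H⁺] + K1K2/[H⁺]²) = 1/(1 + 10^+1.44 + 10^-0.28) = 0.03440
DIC = [CO2*]/α₀ = 3.181×10^-5 / 0.03440 = 0.925 mmol/kg

DIC = 0.925 mmol/kg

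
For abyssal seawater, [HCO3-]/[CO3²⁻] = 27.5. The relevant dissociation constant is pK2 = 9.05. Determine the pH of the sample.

From K2 = [H⁺][CO3²⁻]/[HCO3-]:  pH = pK2 − log₁₀([HCO3-]/[CO3²⁻])
log₁₀(27.5) = +1.439
pH = 9.05 − (+1.439) = 7.61

pH = 7.61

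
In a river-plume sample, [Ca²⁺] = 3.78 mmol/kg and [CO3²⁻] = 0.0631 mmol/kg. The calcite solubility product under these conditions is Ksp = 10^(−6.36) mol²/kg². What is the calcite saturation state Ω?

Ω = 0.546

Ksp = 10^(−6.36) = 4.365×10^-7
Ω = [Ca²⁺][CO3²⁻]/Ksp = (3.78×10^-3)(0.0631×10^-3) / 4.365×10^-7 = 0.546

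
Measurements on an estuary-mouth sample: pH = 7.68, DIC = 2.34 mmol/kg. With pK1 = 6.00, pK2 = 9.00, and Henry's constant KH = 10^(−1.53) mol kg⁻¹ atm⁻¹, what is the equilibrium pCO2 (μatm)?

pCO2 = 1550 μatm

α₀ = 1 / (1 + K1/[H⁺] + K1K2/[H⁺]²) = 1 / (1 + 10^+1.68 + 10^+0.36)
   = 1 / (1 + 47.863 + 2.2909) = 1/51.154 = 0.01955
[CO2*] = α₀ × DIC = 0.01955 × 2.34 = 0.04574 mmol/kg
pCO2 = [CO2*]/KH = 4.574×10^-5 / 2.951×10^-2 = 1550 μatm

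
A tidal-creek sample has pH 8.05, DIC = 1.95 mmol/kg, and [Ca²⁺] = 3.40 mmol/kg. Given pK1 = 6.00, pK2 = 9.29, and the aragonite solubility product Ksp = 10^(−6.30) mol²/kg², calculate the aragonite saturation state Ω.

Ω = 0.714

α₂ = 1 / (1 + [H⁺]/K2 + [H⁺]²/(K1K2)) = 1 / (1 + 10^+1.24 + 10^-0.81)
   = 1 / (1 + 17.378 + 0.15488) = 1/18.533 = 0.05396
[CO3²⁻] = α₂ × DIC = 0.05396 × 1.95 = 0.1052 mmol/kg
Ksp = 10^(−6.30) = 5.012×10^-7
Ω = [Ca²⁺][CO3²⁻]/Ksp = (3.40×10^-3)(1.052×10^-4) / 5.012×10^-7 = 0.714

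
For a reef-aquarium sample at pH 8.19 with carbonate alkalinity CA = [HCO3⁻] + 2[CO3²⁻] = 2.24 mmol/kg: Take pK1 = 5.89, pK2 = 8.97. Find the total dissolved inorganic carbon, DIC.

DIC = 1.97 mmol/kg

CA = [HCO3⁻] + 2[CO3²⁻] = (α₁ + 2α₂)·DIC
At pH 8.19: [H⁺]/K1 = 10^-2.30 = 0.0050119, K2/[H⁺] = 10^-0.78 = 0.16596
α₁ = 1/(1 + 0.0050119 + 0.16596) = 1/1.1710 = 0.8540; α₂ = α₁·K2/[H⁺] = 0.1417
α₁ + 2α₂ = 1.1374
DIC = CA / (α₁ + 2α₂) = 2.24 / 1.1374 = 1.97 mmol/kg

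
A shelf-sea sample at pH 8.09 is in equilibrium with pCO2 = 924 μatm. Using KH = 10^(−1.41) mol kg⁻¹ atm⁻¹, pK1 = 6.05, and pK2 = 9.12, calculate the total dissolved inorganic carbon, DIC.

[CO2*] = KH · pCO2 = 10^(−1.41) × 924×10^-6 = 3.595×10^-5 mol/kg
α₀ = 1/(1 + K1/[H⁺] + K1K2/[H⁺]²) = 1/(1 + 10^+2.04 + 10^+1.01) = 0.008273
DIC = [CO2*]/α₀ = 3.595×10^-5 / 0.008273 = 4.35 mmol/kg

DIC = 4.35 mmol/kg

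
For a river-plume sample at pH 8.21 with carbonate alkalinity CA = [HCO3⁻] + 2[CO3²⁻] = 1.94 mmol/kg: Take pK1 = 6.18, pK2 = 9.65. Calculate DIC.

DIC = 1.89 mmol/kg

CA = [HCO3⁻] + 2[CO3²⁻] = (α₁ + 2α₂)·DIC
At pH 8.21: [H⁺]/K1 = 10^-2.03 = 0.0093325, K2/[H⁺] = 10^-1.44 = 0.036308
α₁ = 1/(1 + 0.0093325 + 0.036308) = 1/1.0456 = 0.9564; α₂ = α₁·K2/[H⁺] = 0.03472
α₁ + 2α₂ = 1.0258
DIC = CA / (α₁ + 2α₂) = 1.94 / 1.0258 = 1.89 mmol/kg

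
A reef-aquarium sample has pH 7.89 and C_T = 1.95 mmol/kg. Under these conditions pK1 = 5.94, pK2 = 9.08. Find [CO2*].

[CO2*] = 0.0203 mmol/kg

α₀ = 1 / (1 + K1/[H⁺] + K1K2/[H⁺]²) = 1 / (1 + 10^+1.95 + 10^+0.76)
   = 1 / (1 + 89.125 + 5.7544) = 1/95.879 = 0.01043
[CO2*] = α₀ × DIC = 0.01043 × 1.95 = 0.0203 mmol/kg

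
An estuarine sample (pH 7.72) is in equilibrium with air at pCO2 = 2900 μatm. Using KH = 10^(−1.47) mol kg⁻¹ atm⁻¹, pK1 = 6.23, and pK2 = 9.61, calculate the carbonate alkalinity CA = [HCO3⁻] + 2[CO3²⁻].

CA = 3.11 mmol/kg

[CO2*] = KH · pCO2 = 10^(−1.47) × 2900×10^-6 = 9.826×10^-5 mol/kg
α₀ = 1/(1 + K1/[H⁺] + K1K2/[H⁺]²) = 1/(1 + 10^+1.49 + 10^-0.40) = 0.03096
DIC = [CO2*]/α₀ = 9.826×10^-5 / 0.03096 = 3.174 mmol/kg
CA = (α₁ + 2α₂)·DIC = (0.9567 + 2×0.01232) × 3.174 = 3.11 mmol/kg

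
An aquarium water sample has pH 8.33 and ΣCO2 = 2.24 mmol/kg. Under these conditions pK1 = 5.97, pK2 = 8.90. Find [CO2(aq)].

α₀ = 1 / (1 + K1/[H⁺] + K1K2/[H⁺]²) = 1 / (1 + 10^+2.36 + 10^+1.79)
   = 1 / (1 + 229.09 + 61.660) = 1/291.75 = 0.003428
[CO2*] = α₀ × DIC = 0.003428 × 2.24 = 0.00768 mmol/kg = 7.68 μmol/kg

[CO2*] = 7.68 μmol/kg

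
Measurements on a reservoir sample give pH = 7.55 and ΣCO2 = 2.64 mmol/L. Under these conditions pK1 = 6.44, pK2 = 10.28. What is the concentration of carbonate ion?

α₂ = 1 / (1 + [H⁺]/K2 + [H⁺]²/(K1K2)) = 1 / (1 + 10^+2.73 + 10^+1.62)
   = 1 / (1 + 537.03 + 41.687) = 1/579.72 = 0.001725
[CO3²⁻] = α₂ × DIC = 0.001725 × 2.64 = 0.00455 mmol/L = 4.55 μmol/L

[CO3²⁻] = 4.55 μmol/L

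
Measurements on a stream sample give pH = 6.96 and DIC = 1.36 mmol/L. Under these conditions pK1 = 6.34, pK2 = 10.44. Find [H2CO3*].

[CO2*] = 0.263 mmol/L

α₀ = 1 / (1 + K1/[H⁺] + K1K2/[H⁺]²) = 1 / (1 + 10^+0.62 + 10^-2.86)
   = 1 / (1 + 4.1687 + 0.0013804) = 1/5.1701 = 0.1934
[CO2*] = α₀ × DIC = 0.1934 × 1.36 = 0.263 mmol/L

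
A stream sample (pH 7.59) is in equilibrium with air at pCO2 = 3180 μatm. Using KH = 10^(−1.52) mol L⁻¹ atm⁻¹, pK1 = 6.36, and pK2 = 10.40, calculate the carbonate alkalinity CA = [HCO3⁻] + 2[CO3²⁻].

CA = 1.64 mmol/L

[CO2*] = KH · pCO2 = 10^(−1.52) × 3180×10^-6 = 9.603×10^-5 mol/L
α₀ = 1/(1 + K1/[H⁺] + K1K2/[H⁺]²) = 1/(1 + 10^+1.23 + 10^-1.58) = 0.05553
DIC = [CO2*]/α₀ = 9.603×10^-5 / 0.05553 = 1.729 mmol/L
CA = (α₁ + 2α₂)·DIC = (0.9430 + 2×0.001461) × 1.729 = 1.64 mmol/L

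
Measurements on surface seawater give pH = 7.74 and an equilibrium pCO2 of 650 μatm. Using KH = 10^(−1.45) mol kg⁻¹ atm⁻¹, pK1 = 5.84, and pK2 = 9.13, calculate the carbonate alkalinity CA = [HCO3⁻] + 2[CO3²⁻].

[CO2*] = KH · pCO2 = 10^(−1.45) × 650×10^-6 = 2.306×10^-5 mol/kg
α₀ = 1/(1 + K1/[H⁺] + K1K2/[H⁺]²) = 1/(1 + 10^+1.90 + 10^+0.51) = 0.01195
DIC = [CO2*]/α₀ = 2.306×10^-5 / 0.01195 = 1.930 mmol/kg
CA = (α₁ + 2α₂)·DIC = (0.9494 + 2×0.03868) × 1.930 = 1.98 mmol/kg

CA = 1.98 mmol/kg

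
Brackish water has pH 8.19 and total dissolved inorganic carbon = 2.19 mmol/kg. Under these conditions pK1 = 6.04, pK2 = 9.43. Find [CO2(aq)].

[CO2*] = 14.6 μmol/kg

α₀ = 1 / (1 + K1/[H⁺] + K1K2/[H⁺]²) = 1 / (1 + 10^+2.15 + 10^+0.91)
   = 1 / (1 + 141.25 + 8.1283) = 1/150.38 = 0.006650
[CO2*] = α₀ × DIC = 0.006650 × 2.19 = 0.0146 mmol/kg = 14.6 μmol/kg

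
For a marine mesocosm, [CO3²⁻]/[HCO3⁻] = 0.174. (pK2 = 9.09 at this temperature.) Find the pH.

From K2 = [H⁺][CO3²⁻]/[HCO3⁻]:  pH = pK2 + log₁₀([CO3²⁻]/[HCO3⁻])
log₁₀(0.174) = -0.759
pH = 9.09 + (-0.759) = 8.33

pH = 8.33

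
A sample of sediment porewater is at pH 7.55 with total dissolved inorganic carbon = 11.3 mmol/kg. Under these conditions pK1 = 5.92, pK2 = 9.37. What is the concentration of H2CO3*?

α₀ = 1 / (1 + K1/[H⁺] + K1K2/[H⁺]²) = 1 / (1 + 10^+1.63 + 10^-0.19)
   = 1 / (1 + 42.658 + 0.64565) = 1/44.304 = 0.02257
[CO2*] = α₀ × DIC = 0.02257 × 11.3 = 0.255 mmol/kg

[CO2*] = 0.255 mmol/kg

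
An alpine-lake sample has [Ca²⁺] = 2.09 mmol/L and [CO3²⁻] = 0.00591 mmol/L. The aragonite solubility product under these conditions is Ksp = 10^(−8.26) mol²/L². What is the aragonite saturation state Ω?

Ω = 2.25

Ksp = 10^(−8.26) = 5.495×10^-9
Ω = [Ca²⁺][CO3²⁻]/Ksp = (2.09×10^-3)(0.00591×10^-3) / 5.495×10^-9 = 2.25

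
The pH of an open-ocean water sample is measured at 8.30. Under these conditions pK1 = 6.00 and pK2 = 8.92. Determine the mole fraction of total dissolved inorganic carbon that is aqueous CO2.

α₀ = 1 / (1 + K1/[H⁺] + K1K2/[H⁺]²) = 1 / (1 + 10^+2.30 + 10^+1.68)
   = 1 / (1 + 199.53 + 47.863) = 1/248.39 = 0.004026

α₀ = 0.00403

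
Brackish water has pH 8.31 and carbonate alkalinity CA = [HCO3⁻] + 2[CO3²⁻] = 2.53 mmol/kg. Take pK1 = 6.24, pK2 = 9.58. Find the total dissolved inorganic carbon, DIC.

DIC = 2.43 mmol/kg

CA = [HCO3⁻] + 2[CO3²⁻] = (α₁ + 2α₂)·DIC
At pH 8.31: [H⁺]/K1 = 10^-2.07 = 0.0085114, K2/[H⁺] = 10^-1.27 = 0.053703
α₁ = 1/(1 + 0.0085114 + 0.053703) = 1/1.0622 = 0.9414; α₂ = α₁·K2/[H⁺] = 0.05056
α₁ + 2α₂ = 1.0425
DIC = CA / (α₁ + 2α₂) = 2.53 / 1.0425 = 2.43 mmol/kg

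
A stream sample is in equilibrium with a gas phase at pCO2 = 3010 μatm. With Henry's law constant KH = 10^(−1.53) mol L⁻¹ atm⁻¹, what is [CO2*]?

[CO2*] = 88.8 μmol/L

KH = 10^(−1.53) = 2.951×10^-2 mol L⁻¹ atm⁻¹
[CO2*] = KH · pCO2 = 2.951×10^-2 × 3010×10^-6 atm = 8.88×10^-5 mol/L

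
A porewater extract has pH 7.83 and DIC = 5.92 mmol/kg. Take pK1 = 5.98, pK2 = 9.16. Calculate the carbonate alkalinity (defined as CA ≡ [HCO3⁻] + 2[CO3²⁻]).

CA = 6.10 mmol/kg

CA = [HCO3⁻] + 2[CO3²⁻] = (α₁ + 2α₂)·DIC
At pH 7.83: [H⁺]/K1 = 10^-1.85 = 0.014125, K2/[H⁺] = 10^-1.33 = 0.046774
α₁ = 1/(1 + 0.014125 + 0.046774) = 1/1.0609 = 0.9426; α₂ = α₁·K2/[H⁺] = 0.04409
α₁ + 2α₂ = 1.0308
CA = 1.0308 × 5.92 = 6.10 mmol/kg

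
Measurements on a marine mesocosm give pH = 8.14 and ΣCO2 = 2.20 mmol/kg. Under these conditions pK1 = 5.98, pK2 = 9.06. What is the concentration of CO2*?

[CO2*] = 13.5 μmol/kg

α₀ = 1 / (1 + K1/[H⁺] + K1K2/[H⁺]²) = 1 / (1 + 10^+2.16 + 10^+1.24)
   = 1 / (1 + 144.54 + 17.378) = 1/162.92 = 0.006138
[CO2*] = α₀ × DIC = 0.006138 × 2.20 = 0.0135 mmol/kg = 13.5 μmol/kg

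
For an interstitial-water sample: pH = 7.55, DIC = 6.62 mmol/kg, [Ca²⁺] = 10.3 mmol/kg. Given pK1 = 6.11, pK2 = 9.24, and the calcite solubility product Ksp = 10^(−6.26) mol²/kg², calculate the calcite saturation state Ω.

Ω = 2.40

α₂ = 1 / (1 + [H⁺]/K2 + [H⁺]²/(K1K2)) = 1 / (1 + 10^+1.69 + 10^+0.25)
   = 1 / (1 + 48.978 + 1.7783) = 1/51.756 = 0.01932
[CO3²⁻] = α₂ × DIC = 0.01932 × 6.62 = 0.1279 mmol/kg
Ksp = 10^(−6.26) = 5.495×10^-7
Ω = [Ca²⁺][CO3²⁻]/Ksp = (10.3×10^-3)(1.279×10^-4) / 5.495×10^-7 = 2.40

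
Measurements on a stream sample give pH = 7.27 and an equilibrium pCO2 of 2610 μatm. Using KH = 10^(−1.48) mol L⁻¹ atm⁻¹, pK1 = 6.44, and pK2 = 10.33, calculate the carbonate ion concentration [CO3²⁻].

[CO2*] = KH · pCO2 = 10^(−1.48) × 2610×10^-6 = 8.643×10^-5 mol/L
α₀ = 1/(1 + K1/[H⁺] + K1K2/[H⁺]²) = 1/(1 + 10^+0.83 + 10^-2.23) = 0.1288
DIC = [CO2*]/α₀ = 8.643×10^-5 / 0.1288 = 0.6712 mmol/L
[CO3²⁻] = α₂·DIC; α₂ = 0.0007582, so [CO3²⁻] = 0.0007582 × 0.6712 = 0.000509 mmol/L = 0.509 μmol/L

[CO3²⁻] = 0.509 μmol/L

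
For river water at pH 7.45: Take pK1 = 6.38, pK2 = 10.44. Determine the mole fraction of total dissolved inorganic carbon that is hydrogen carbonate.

α₁ = 0.921

α₁ = 1 / (1 + [H⁺]/K1 + K2/[H⁺]) = 1 / (1 + 10^-1.07 + 10^-2.99)
   = 1 / (1 + 0.085114 + 0.0010233) = 1/1.0861 = 0.9207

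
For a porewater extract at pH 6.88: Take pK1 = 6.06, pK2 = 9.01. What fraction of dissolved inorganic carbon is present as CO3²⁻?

α₂ = 0.00640

α₂ = 1 / (1 + [H⁺]/K2 + [H⁺]²/(K1K2)) = 1 / (1 + 10^+2.13 + 10^+1.31)
   = 1 / (1 + 134.90 + 20.417) = 1/156.31 = 0.006397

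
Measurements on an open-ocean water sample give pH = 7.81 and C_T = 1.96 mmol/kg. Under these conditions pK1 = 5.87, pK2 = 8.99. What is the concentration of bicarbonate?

[HCO3⁻] = 1.82 mmol/kg

α₁ = 1 / (1 + [H⁺]/K1 + K2/[H⁺]) = 1 / (1 + 10^-1.94 + 10^-1.18)
   = 1 / (1 + 0.011482 + 0.066069) = 1/1.0776 = 0.9280
[HCO3⁻] = α₁ × DIC = 0.9280 × 1.96 = 1.82 mmol/kg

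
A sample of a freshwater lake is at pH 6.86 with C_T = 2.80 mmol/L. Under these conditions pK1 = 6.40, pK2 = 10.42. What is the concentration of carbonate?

α₂ = 1 / (1 + [H⁺]/K2 + [H⁺]²/(K1K2)) = 1 / (1 + 10^+3.56 + 10^+3.10)
   = 1 / (1 + 3630.8 + 1258.9) = 1/4890.7 = 0.0002045
[CO3²⁻] = α₂ × DIC = 0.0002045 × 2.80 = 0.000573 mmol/L = 0.573 μmol/L

[CO3²⁻] = 0.573 μmol/L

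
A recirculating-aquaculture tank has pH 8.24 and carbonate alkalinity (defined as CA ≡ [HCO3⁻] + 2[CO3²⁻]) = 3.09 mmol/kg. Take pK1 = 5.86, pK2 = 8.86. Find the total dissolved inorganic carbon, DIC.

DIC = 2.60 mmol/kg

CA = [HCO3⁻] + 2[CO3²⁻] = (α₁ + 2α₂)·DIC
At pH 8.24: [H⁺]/K1 = 10^-2.38 = 0.0041687, K2/[H⁺] = 10^-0.62 = 0.23988
α₁ = 1/(1 + 0.0041687 + 0.23988) = 1/1.2441 = 0.8038; α₂ = α₁·K2/[H⁺] = 0.1928
α₁ + 2α₂ = 1.1895
DIC = CA / (α₁ + 2α₂) = 3.09 / 1.1895 = 2.60 mmol/kg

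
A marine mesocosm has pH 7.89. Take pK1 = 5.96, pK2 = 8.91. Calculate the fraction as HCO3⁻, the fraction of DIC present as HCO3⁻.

α₁ = 0.903

α₁ = 1 / (1 + [H⁺]/K1 + K2/[H⁺]) = 1 / (1 + 10^-1.93 + 10^-1.02)
   = 1 / (1 + 0.011749 + 0.095499) = 1/1.1072 = 0.9031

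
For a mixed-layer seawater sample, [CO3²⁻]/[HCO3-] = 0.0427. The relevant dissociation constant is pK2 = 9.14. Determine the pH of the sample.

From K2 = [H⁺][CO3²⁻]/[HCO3-]:  pH = pK2 + log₁₀([CO3²⁻]/[HCO3-])
log₁₀(0.0427) = -1.370
pH = 9.14 + (-1.370) = 7.77

pH = 7.77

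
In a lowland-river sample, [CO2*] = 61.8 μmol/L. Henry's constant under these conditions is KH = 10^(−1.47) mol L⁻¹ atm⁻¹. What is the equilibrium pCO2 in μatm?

KH = 10^(−1.47) = 3.388×10^-2 mol L⁻¹ atm⁻¹
pCO2 = [CO2*]/KH = 61.8×10^-6 / 3.388×10^-2 = 1.82×10^-3 atm = 1820 μatm

pCO2 = 1820 μatm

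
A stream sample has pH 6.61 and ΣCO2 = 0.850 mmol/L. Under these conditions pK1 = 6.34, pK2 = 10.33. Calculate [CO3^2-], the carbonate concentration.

α₂ = 1 / (1 + [H⁺]/K2 + [H⁺]²/(K1K2)) = 1 / (1 + 10^+3.72 + 10^+3.45)
   = 1 / (1 + 5248.1 + 2818.4) = 1/8067.5 = 0.0001240
[CO3²⁻] = α₂ × DIC = 0.0001240 × 0.850 = 0.000105 mmol/L = 0.105 μmol/L

[CO3²⁻] = 0.105 μmol/L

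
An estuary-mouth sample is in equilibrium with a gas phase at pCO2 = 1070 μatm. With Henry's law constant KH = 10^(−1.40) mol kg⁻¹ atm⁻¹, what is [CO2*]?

KH = 10^(−1.40) = 3.981×10^-2 mol kg⁻¹ atm⁻¹
[CO2*] = KH · pCO2 = 3.981×10^-2 × 1070×10^-6 atm = 4.26×10^-5 mol/kg

[CO2*] = 42.6 μmol/kg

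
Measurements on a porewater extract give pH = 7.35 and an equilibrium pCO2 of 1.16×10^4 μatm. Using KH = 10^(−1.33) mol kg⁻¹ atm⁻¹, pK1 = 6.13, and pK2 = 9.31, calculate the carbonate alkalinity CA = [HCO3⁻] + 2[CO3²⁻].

[CO2*] = KH · pCO2 = 10^(−1.33) × 1.16×10^4×10^-6 = 5.426×10^-4 mol/kg
α₀ = 1/(1 + K1/[H⁺] + K1K2/[H⁺]²) = 1/(1 + 10^+1.22 + 10^-0.74) = 0.05625
DIC = [CO2*]/α₀ = 5.426×10^-4 / 0.05625 = 9.646 mmol/kg
CA = (α₁ + 2α₂)·DIC = (0.9335 + 2×0.01024) × 9.646 = 9.20 mmol/kg

CA = 9.20 mmol/kg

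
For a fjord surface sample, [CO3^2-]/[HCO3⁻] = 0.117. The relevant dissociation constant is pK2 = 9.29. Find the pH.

pH = 8.36

From K2 = [H⁺][CO3^2-]/[HCO3⁻]:  pH = pK2 + log₁₀([CO3^2-]/[HCO3⁻])
log₁₀(0.117) = -0.932
pH = 9.29 + (-0.932) = 8.36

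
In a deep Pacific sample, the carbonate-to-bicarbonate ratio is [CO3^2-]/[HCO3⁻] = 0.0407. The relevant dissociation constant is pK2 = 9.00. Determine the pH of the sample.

From K2 = [H⁺][CO3^2-]/[HCO3⁻]:  pH = pK2 + log₁₀([CO3^2-]/[HCO3⁻])
log₁₀(0.0407) = -1.390
pH = 9.00 + (-1.390) = 7.61

pH = 7.61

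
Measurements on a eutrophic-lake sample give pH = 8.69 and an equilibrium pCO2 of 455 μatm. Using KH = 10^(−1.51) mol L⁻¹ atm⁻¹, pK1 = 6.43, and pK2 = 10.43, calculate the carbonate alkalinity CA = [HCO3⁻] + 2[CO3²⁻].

CA = 2.65 mmol/L

[CO2*] = KH · pCO2 = 10^(−1.51) × 455×10^-6 = 1.406×10^-5 mol/L
α₀ = 1/(1 + K1/[H⁺] + K1K2/[H⁺]²) = 1/(1 + 10^+2.26 + 10^+0.52) = 0.005368
DIC = [CO2*]/α₀ = 1.406×10^-5 / 0.005368 = 2.619 mmol/L
CA = (α₁ + 2α₂)·DIC = (0.9769 + 2×0.01778) × 2.619 = 2.65 mmol/L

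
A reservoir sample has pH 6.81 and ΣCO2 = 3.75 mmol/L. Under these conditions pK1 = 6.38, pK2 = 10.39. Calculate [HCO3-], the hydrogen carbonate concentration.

α₁ = 1 / (1 + [H⁺]/K1 + K2/[H⁺]) = 1 / (1 + 10^-0.43 + 10^-3.58)
   = 1 / (1 + 0.37154 + 0.00026303) = 1/1.3718 = 0.7290
[HCO3⁻] = α₁ × DIC = 0.7290 × 3.75 = 2.73 mmol/L

[HCO3⁻] = 2.73 mmol/L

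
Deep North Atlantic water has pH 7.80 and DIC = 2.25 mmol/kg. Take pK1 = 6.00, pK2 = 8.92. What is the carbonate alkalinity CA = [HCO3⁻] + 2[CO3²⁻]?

CA = [HCO3⁻] + 2[CO3²⁻] = (α₁ + 2α₂)·DIC
At pH 7.80: [H⁺]/K1 = 10^-1.80 = 0.015849, K2/[H⁺] = 10^-1.12 = 0.075858
α₁ = 1/(1 + 0.015849 + 0.075858) = 1/1.0917 = 0.9160; α₂ = α₁·K2/[H⁺] = 0.06949
α₁ + 2α₂ = 1.0550
CA = 1.0550 × 2.25 = 2.37 mmol/kg

CA = 2.37 mmol/kg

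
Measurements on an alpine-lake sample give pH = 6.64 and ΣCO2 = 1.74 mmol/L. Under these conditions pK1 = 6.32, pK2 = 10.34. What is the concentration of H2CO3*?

α₀ = 1 / (1 + K1/[H⁺] + K1K2/[H⁺]²) = 1 / (1 + 10^+0.32 + 10^-3.38)
   = 1 / (1 + 2.0893 + 0.00041687) = 1/3.0897 = 0.3237
[CO2*] = α₀ × DIC = 0.3237 × 1.74 = 0.563 mmol/L

[CO2*] = 0.563 mmol/L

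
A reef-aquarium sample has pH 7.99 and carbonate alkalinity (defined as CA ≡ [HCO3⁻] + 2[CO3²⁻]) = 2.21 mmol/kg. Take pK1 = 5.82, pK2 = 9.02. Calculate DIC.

CA = [HCO3⁻] + 2[CO3²⁻] = (α₁ + 2α₂)·DIC
At pH 7.99: [H⁺]/K1 = 10^-2.17 = 0.0067608, K2/[H⁺] = 10^-1.03 = 0.093325
α₁ = 1/(1 + 0.0067608 + 0.093325) = 1/1.1001 = 0.9090; α₂ = α₁·K2/[H⁺] = 0.08483
α₁ + 2α₂ = 1.0787
DIC = CA / (α₁ + 2α₂) = 2.21 / 1.0787 = 2.05 mmol/kg

DIC = 2.05 mmol/kg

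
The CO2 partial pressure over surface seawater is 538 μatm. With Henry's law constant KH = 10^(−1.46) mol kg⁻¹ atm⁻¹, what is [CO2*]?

[CO2*] = 18.7 μmol/kg

KH = 10^(−1.46) = 3.467×10^-2 mol kg⁻¹ atm⁻¹
[CO2*] = KH · pCO2 = 3.467×10^-2 × 538×10^-6 atm = 1.87×10^-5 mol/kg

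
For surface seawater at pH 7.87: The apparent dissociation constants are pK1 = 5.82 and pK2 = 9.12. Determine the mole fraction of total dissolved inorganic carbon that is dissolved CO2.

α₀ = 1 / (1 + K1/[H⁺] + K1K2/[H⁺]²) = 1 / (1 + 10^+2.05 + 10^+0.80)
   = 1 / (1 + 112.20 + 6.3096) = 1/119.51 = 0.008367

α₀ = 0.00837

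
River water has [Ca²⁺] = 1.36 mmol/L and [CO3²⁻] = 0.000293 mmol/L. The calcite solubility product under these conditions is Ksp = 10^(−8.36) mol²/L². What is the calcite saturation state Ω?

Ksp = 10^(−8.36) = 4.365×10^-9
Ω = [Ca²⁺][CO3²⁻]/Ksp = (1.36×10^-3)(0.000293×10^-3) / 4.365×10^-9 = 0.0913

Ω = 0.0913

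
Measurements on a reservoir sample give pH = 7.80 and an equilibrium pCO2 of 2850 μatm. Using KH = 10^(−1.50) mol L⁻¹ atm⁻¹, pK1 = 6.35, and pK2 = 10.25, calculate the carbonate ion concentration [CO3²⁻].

[CO3²⁻] = 9.01 μmol/L

[CO2*] = KH · pCO2 = 10^(−1.50) × 2850×10^-6 = 9.012×10^-5 mol/L
α₀ = 1/(1 + K1/[H⁺] + K1K2/[H⁺]²) = 1/(1 + 10^+1.45 + 10^-1.00) = 0.03415
DIC = [CO2*]/α₀ = 9.012×10^-5 / 0.03415 = 2.639 mmol/L
[CO3²⁻] = α₂·DIC; α₂ = 0.003415, so [CO3²⁻] = 0.003415 × 2.639 = 0.00901 mmol/L = 9.01 μmol/L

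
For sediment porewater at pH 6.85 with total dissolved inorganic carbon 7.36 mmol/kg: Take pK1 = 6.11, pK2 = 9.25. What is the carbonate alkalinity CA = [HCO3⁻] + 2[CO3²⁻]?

CA = [HCO3⁻] + 2[CO3²⁻] = (α₁ + 2α₂)·DIC
At pH 6.85: [H⁺]/K1 = 10^-0.74 = 0.18197, K2/[H⁺] = 10^-2.40 = 0.0039811
α₁ = 1/(1 + 0.18197 + 0.0039811) = 1/1.1860 = 0.8432; α₂ = α₁·K2/[H⁺] = 0.003357
α₁ + 2α₂ = 0.8499
CA = 0.8499 × 7.36 = 6.26 mmol/kg

CA = 6.26 mmol/kg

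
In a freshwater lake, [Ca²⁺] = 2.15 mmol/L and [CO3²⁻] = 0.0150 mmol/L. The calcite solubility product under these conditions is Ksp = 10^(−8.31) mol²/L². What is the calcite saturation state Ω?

Ksp = 10^(−8.31) = 4.898×10^-9
Ω = [Ca²⁺][CO3²⁻]/Ksp = (2.15×10^-3)(0.0150×10^-3) / 4.898×10^-9 = 6.58

Ω = 6.58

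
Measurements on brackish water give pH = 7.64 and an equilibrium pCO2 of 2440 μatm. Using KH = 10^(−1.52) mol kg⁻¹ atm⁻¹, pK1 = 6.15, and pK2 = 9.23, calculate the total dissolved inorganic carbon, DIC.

DIC = 2.41 mmol/kg

[CO2*] = KH · pCO2 = 10^(−1.52) × 2440×10^-6 = 7.369×10^-5 mol/kg
α₀ = 1/(1 + K1/[H⁺] + K1K2/[H⁺]²) = 1/(1 + 10^+1.49 + 10^-0.10) = 0.03058
DIC = [CO2*]/α₀ = 7.369×10^-5 / 0.03058 = 2.41 mmol/kg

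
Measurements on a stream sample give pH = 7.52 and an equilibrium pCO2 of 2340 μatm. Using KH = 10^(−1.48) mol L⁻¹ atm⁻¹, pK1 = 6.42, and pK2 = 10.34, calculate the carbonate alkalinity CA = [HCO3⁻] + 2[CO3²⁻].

CA = 0.978 mmol/L

[CO2*] = KH · pCO2 = 10^(−1.48) × 2340×10^-6 = 7.748×10^-5 mol/L
α₀ = 1/(1 + K1/[H⁺] + K1K2/[H⁺]²) = 1/(1 + 10^+1.10 + 10^-1.72) = 0.07348
DIC = [CO2*]/α₀ = 7.748×10^-5 / 0.07348 = 1.054 mmol/L
CA = (α₁ + 2α₂)·DIC = (0.9251 + 2×0.001400) × 1.054 = 0.978 mmol/L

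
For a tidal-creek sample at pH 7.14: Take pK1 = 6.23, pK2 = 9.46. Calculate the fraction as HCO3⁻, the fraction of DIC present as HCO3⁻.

α₁ = 1 / (1 + [H⁺]/K1 + K2/[H⁺]) = 1 / (1 + 10^-0.91 + 10^-2.32)
   = 1 / (1 + 0.12303 + 0.0047863) = 1/1.1278 = 0.8867

α₁ = 0.887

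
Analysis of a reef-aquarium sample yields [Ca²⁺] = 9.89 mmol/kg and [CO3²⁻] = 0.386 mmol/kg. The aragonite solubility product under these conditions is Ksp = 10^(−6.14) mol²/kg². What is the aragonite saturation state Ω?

Ksp = 10^(−6.14) = 7.244×10^-7
Ω = [Ca²⁺][CO3²⁻]/Ksp = (9.89×10^-3)(0.386×10^-3) / 7.244×10^-7 = 5.27

Ω = 5.27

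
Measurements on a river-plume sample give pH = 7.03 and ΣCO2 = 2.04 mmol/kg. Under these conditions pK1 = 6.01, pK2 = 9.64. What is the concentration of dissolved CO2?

α₀ = 1 / (1 + K1/[H⁺] + K1K2/[H⁺]²) = 1 / (1 + 10^+1.02 + 10^-1.59)
   = 1 / (1 + 10.471 + 0.025704) = 1/11.497 = 0.08698
[CO2*] = α₀ × DIC = 0.08698 × 2.04 = 0.177 mmol/kg

[CO2*] = 0.177 mmol/kg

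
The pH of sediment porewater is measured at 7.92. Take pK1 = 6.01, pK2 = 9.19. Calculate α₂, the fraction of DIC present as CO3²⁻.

α₂ = 0.0504

α₂ = 1 / (1 + [H⁺]/K2 + [H⁺]²/(K1K2)) = 1 / (1 + 10^+1.27 + 10^-0.64)
   = 1 / (1 + 18.621 + 0.22909) = 1/19.850 = 0.05038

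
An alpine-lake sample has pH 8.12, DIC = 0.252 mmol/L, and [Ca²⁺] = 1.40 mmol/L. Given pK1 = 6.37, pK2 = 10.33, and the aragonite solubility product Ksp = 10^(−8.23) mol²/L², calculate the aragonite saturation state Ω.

α₂ = 1 / (1 + [H⁺]/K2 + [H⁺]²/(K1K2)) = 1 / (1 + 10^+2.21 + 10^+0.46)
   = 1 / (1 + 162.18 + 2.8840) = 1/166.07 = 0.006022
[CO3²⁻] = α₂ × DIC = 0.006022 × 0.252 = 0.001517 mmol/L = 1.517 μmol/L
Ksp = 10^(−8.23) = 5.888×10^-9
Ω = [Ca²⁺][CO3²⁻]/Ksp = (1.40×10^-3)(1.517×10^-6) / 5.888×10^-9 = 0.361

Ω = 0.361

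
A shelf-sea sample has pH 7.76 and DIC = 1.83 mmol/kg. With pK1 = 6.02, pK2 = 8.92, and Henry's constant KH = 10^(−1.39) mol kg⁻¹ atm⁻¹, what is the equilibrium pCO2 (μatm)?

pCO2 = 752 μatm

α₀ = 1 / (1 + K1/[H⁺] + K1K2/[H⁺]²) = 1 / (1 + 10^+1.74 + 10^+0.58)
   = 1 / (1 + 54.954 + 3.8019) = 1/59.756 = 0.01673
[CO2*] = α₀ × DIC = 0.01673 × 1.83 = 0.03062 mmol/kg
pCO2 = [CO2*]/KH = 3.062×10^-5 / 4.074×10^-2 = 752 μatm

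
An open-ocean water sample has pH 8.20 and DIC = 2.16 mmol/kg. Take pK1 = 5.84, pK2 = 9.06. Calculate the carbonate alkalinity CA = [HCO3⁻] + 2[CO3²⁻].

CA = 2.41 mmol/kg

CA = [HCO3⁻] + 2[CO3²⁻] = (α₁ + 2α₂)·DIC
At pH 8.20: [H⁺]/K1 = 10^-2.36 = 0.0043652, K2/[H⁺] = 10^-0.86 = 0.13804
α₁ = 1/(1 + 0.0043652 + 0.13804) = 1/1.1424 = 0.8753; α₂ = α₁·K2/[H⁺] = 0.1208
α₁ + 2α₂ = 1.1170
CA = 1.1170 × 2.16 = 2.41 mmol/kg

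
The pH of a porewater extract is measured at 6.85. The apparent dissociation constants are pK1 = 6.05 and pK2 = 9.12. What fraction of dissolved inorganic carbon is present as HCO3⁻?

α₁ = 1 / (1 + [H⁺]/K1 + K2/[H⁺]) = 1 / (1 + 10^-0.80 + 10^-2.27)
   = 1 / (1 + 0.15849 + 0.0053703) = 1/1.1639 = 0.8592

α₁ = 0.859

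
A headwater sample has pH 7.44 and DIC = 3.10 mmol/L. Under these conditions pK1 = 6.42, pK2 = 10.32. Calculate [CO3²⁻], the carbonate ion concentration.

[CO3²⁻] = 3.73 μmol/L

α₂ = 1 / (1 + [H⁺]/K2 + [H⁺]²/(K1K2)) = 1 / (1 + 10^+2.88 + 10^+1.86)
   = 1 / (1 + 758.58 + 72.444) = 1/832.02 = 0.001202
[CO3²⁻] = α₂ × DIC = 0.001202 × 3.10 = 0.00373 mmol/L = 3.73 μmol/L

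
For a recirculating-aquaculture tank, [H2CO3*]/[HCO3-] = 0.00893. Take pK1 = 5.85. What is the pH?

pH = 7.90

From K1 = [H⁺][HCO3-]/[H2CO3*]:  pH = pK1 − log₁₀([H2CO3*]/[HCO3-])
log₁₀(0.00893) = -2.049
pH = 5.85 − (-2.049) = 7.90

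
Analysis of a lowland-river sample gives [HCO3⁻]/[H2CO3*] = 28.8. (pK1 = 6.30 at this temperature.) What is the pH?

pH = 7.76

From K1 = [H⁺][HCO3⁻]/[H2CO3*]:  pH = pK1 + log₁₀([HCO3⁻]/[H2CO3*])
log₁₀(28.8) = +1.459
pH = 6.30 + (+1.459) = 7.76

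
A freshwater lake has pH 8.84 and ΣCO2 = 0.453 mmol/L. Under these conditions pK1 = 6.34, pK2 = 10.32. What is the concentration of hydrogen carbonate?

[HCO3⁻] = 0.437 mmol/L

α₁ = 1 / (1 + [H⁺]/K1 + K2/[H⁺]) = 1 / (1 + 10^-2.50 + 10^-1.48)
   = 1 / (1 + 0.0031623 + 0.033113) = 1/1.0363 = 0.9650
[HCO3⁻] = α₁ × DIC = 0.9650 × 0.453 = 0.437 mmol/L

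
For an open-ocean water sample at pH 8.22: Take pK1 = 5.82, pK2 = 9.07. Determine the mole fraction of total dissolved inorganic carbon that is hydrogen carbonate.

α₁ = 0.873

α₁ = 1 / (1 + [H⁺]/K1 + K2/[H⁺]) = 1 / (1 + 10^-2.40 + 10^-0.85)
   = 1 / (1 + 0.0039811 + 0.14125) = 1/1.1452 = 0.8732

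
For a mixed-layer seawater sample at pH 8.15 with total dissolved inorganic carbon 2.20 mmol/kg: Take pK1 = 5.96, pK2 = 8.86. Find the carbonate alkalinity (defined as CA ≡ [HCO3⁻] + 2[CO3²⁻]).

CA = 2.55 mmol/kg

CA = [HCO3⁻] + 2[CO3²⁻] = (α₁ + 2α₂)·DIC
At pH 8.15: [H⁺]/K1 = 10^-2.19 = 0.0064565, K2/[H⁺] = 10^-0.71 = 0.19498
α₁ = 1/(1 + 0.0064565 + 0.19498) = 1/1.2014 = 0.8323; α₂ = α₁·K2/[H⁺] = 0.1623
α₁ + 2α₂ = 1.1569
CA = 1.1569 × 2.20 = 2.55 mmol/kg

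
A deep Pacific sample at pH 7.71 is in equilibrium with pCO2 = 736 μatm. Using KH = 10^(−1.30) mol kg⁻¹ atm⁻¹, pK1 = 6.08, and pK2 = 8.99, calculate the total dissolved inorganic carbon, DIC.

DIC = 1.69 mmol/kg

[CO2*] = KH · pCO2 = 10^(−1.30) × 736×10^-6 = 3.689×10^-5 mol/kg
α₀ = 1/(1 + K1/[H⁺] + K1K2/[H⁺]²) = 1/(1 + 10^+1.63 + 10^+0.35) = 0.02179
DIC = [CO2*]/α₀ = 3.689×10^-5 / 0.02179 = 1.69 mmol/kg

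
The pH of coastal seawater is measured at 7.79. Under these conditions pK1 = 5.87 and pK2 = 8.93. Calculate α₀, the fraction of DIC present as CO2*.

α₀ = 0.0111

α₀ = 1 / (1 + K1/[H⁺] + K1K2/[H⁺]²) = 1 / (1 + 10^+1.92 + 10^+0.78)
   = 1 / (1 + 83.176 + 6.0256) = 1/90.202 = 0.01109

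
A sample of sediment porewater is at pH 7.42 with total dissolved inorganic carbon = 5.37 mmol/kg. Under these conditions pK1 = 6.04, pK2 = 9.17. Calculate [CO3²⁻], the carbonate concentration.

[CO3²⁻] = 0.0901 mmol/kg

α₂ = 1 / (1 + [H⁺]/K2 + [H⁺]²/(K1K2)) = 1 / (1 + 10^+1.75 + 10^+0.37)
   = 1 / (1 + 56.234 + 2.3442) = 1/59.578 = 0.01678
[CO3²⁻] = α₂ × DIC = 0.01678 × 5.37 = 0.0901 mmol/kg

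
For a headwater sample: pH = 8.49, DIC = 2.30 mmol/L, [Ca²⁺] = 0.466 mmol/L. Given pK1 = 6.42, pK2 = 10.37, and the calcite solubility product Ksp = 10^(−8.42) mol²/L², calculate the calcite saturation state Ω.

Ω = 3.64

α₂ = 1 / (1 + [H⁺]/K2 + [H⁺]²/(K1K2)) = 1 / (1 + 10^+1.88 + 10^-0.19)
   = 1 / (1 + 75.858 + 0.64565) = 1/77.503 = 0.01290
[CO3²⁻] = α₂ × DIC = 0.01290 × 2.30 = 0.02968 mmol/L
Ksp = 10^(−8.42) = 3.802×10^-9
Ω = [Ca²⁺][CO3²⁻]/Ksp = (0.466×10^-3)(2.968×10^-5) / 3.802×10^-9 = 3.64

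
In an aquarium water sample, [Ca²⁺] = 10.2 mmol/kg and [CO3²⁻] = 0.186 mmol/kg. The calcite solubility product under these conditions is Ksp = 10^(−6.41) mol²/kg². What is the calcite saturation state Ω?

Ω = 4.88

Ksp = 10^(−6.41) = 3.890×10^-7
Ω = [Ca²⁺][CO3²⁻]/Ksp = (10.2×10^-3)(0.186×10^-3) / 3.890×10^-7 = 4.88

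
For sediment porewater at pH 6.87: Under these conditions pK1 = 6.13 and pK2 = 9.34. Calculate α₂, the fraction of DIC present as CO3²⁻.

α₂ = 0.00286

α₂ = 1 / (1 + [H⁺]/K2 + [H⁺]²/(K1K2)) = 1 / (1 + 10^+2.47 + 10^+1.73)
   = 1 / (1 + 295.12 + 53.703) = 1/349.82 = 0.002859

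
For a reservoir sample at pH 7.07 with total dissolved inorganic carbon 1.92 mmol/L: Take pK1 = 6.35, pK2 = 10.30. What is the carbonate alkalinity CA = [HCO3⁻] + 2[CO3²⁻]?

CA = 1.61 mmol/L

CA = [HCO3⁻] + 2[CO3²⁻] = (α₁ + 2α₂)·DIC
At pH 7.07: [H⁺]/K1 = 10^-0.72 = 0.19055, K2/[H⁺] = 10^-3.23 = 0.00058884
α₁ = 1/(1 + 0.19055 + 0.00058884) = 1/1.1911 = 0.8395; α₂ = α₁·K2/[H⁺] = 0.0004944
α₁ + 2α₂ = 0.8405
CA = 0.8405 × 1.92 = 1.61 mmol/L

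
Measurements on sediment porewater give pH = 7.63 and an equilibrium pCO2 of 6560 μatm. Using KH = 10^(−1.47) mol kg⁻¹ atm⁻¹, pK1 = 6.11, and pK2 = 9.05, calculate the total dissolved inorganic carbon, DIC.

[CO2*] = KH · pCO2 = 10^(−1.47) × 6560×10^-6 = 2.223×10^-4 mol/kg
α₀ = 1/(1 + K1/[H⁺] + K1K2/[H⁺]²) = 1/(1 + 10^+1.52 + 10^+0.10) = 0.02827
DIC = [CO2*]/α₀ = 2.223×10^-4 / 0.02827 = 7.86 mmol/kg

DIC = 7.86 mmol/kg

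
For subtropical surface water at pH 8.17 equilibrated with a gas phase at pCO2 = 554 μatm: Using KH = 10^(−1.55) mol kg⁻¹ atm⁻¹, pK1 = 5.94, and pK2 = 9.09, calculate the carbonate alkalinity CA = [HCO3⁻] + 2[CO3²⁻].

[CO2*] = KH · pCO2 = 10^(−1.55) × 554×10^-6 = 1.561×10^-5 mol/kg
α₀ = 1/(1 + K1/[H⁺] + K1K2/[H⁺]²) = 1/(1 + 10^+2.23 + 10^+1.31) = 0.005229
DIC = [CO2*]/α₀ = 1.561×10^-5 / 0.005229 = 2.986 mmol/kg
CA = (α₁ + 2α₂)·DIC = (0.8880 + 2×0.1068) × 2.986 = 3.29 mmol/kg

CA = 3.29 mmol/kg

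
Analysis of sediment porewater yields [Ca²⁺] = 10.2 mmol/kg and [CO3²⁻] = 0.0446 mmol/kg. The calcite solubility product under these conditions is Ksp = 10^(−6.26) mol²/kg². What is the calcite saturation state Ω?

Ω = 0.828

Ksp = 10^(−6.26) = 5.495×10^-7
Ω = [Ca²⁺][CO3²⁻]/Ksp = (10.2×10^-3)(0.0446×10^-3) / 5.495×10^-7 = 0.828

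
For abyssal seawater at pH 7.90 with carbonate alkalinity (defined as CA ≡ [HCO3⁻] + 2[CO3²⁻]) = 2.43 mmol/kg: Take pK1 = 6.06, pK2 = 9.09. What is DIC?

DIC = 2.32 mmol/kg

CA = [HCO3⁻] + 2[CO3²⁻] = (α₁ + 2α₂)·DIC
At pH 7.90: [H⁺]/K1 = 10^-1.84 = 0.014454, K2/[H⁺] = 10^-1.19 = 0.064565
α₁ = 1/(1 + 0.014454 + 0.064565) = 1/1.0790 = 0.9268; α₂ = α₁·K2/[H⁺] = 0.05984
α₁ + 2α₂ = 1.0464
DIC = CA / (α₁ + 2α₂) = 2.43 / 1.0464 = 2.32 mmol/kg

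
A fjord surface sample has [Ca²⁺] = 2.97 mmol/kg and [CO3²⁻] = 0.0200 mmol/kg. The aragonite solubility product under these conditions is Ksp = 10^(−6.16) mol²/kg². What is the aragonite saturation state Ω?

Ω = 0.0859

Ksp = 10^(−6.16) = 6.918×10^-7
Ω = [Ca²⁺][CO3²⁻]/Ksp = (2.97×10^-3)(0.0200×10^-3) / 6.918×10^-7 = 0.0859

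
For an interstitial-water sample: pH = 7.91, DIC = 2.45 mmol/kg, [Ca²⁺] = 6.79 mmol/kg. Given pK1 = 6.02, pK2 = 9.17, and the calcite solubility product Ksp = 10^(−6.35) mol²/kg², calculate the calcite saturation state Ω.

α₂ = 1 / (1 + [H⁺]/K2 + [H⁺]²/(K1K2)) = 1 / (1 + 10^+1.26 + 10^-0.63)
   = 1 / (1 + 18.197 + 0.23442) = 1/19.431 = 0.05146
[CO3²⁻] = α₂ × DIC = 0.05146 × 2.45 = 0.1261 mmol/kg
Ksp = 10^(−6.35) = 4.467×10^-7
Ω = [Ca²⁺][CO3²⁻]/Ksp = (6.79×10^-3)(1.261×10^-4) / 4.467×10^-7 = 1.92

Ω = 1.92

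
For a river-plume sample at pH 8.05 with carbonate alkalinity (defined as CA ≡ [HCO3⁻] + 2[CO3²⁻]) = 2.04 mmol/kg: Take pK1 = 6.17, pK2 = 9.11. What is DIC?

CA = [HCO3⁻] + 2[CO3²⁻] = (α₁ + 2α₂)·DIC
At pH 8.05: [H⁺]/K1 = 10^-1.88 = 0.013183, K2/[H⁺] = 10^-1.06 = 0.087096
α₁ = 1/(1 + 0.013183 + 0.087096) = 1/1.1003 = 0.9089; α₂ = α₁·K2/[H⁺] = 0.07916
α₁ + 2α₂ = 1.0672
DIC = CA / (α₁ + 2α₂) = 2.04 / 1.0672 = 1.91 mmol/kg

DIC = 1.91 mmol/kg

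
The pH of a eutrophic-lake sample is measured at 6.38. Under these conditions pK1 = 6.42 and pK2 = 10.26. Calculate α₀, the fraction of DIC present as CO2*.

α₀ = 1 / (1 + K1/[H⁺] + K1K2/[H⁺]²) = 1 / (1 + 10^-0.04 + 10^-3.92)
   = 1 / (1 + 0.91201 + 0.00012023) = 1/1.9121 = 0.5230

α₀ = 0.523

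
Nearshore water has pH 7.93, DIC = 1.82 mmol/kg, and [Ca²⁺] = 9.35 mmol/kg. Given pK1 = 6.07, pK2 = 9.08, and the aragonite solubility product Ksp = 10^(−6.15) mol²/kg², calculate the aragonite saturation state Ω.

α₂ = 1 / (1 + [H⁺]/K2 + [H⁺]²/(K1K2)) = 1 / (1 + 10^+1.15 + 10^-0.71)
   = 1 / (1 + 14.125 + 0.19498) = 1/15.320 = 0.06527
[CO3²⁻] = α₂ × DIC = 0.06527 × 1.82 = 0.1188 mmol/kg
Ksp = 10^(−6.15) = 7.079×10^-7
Ω = [Ca²⁺][CO3²⁻]/Ksp = (9.35×10^-3)(1.188×10^-4) / 7.079×10^-7 = 1.57

Ω = 1.57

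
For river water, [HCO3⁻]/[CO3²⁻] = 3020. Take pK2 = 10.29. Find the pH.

From K2 = [H⁺][CO3²⁻]/[HCO3⁻]:  pH = pK2 − log₁₀([HCO3⁻]/[CO3²⁻])
log₁₀(3020) = +3.480
pH = 10.29 − (+3.480) = 6.81

pH = 6.81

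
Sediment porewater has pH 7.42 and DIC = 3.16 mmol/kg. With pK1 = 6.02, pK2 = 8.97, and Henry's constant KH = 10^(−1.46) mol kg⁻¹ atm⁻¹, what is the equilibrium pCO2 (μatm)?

pCO2 = 3400 μatm

α₀ = 1 / (1 + K1/[H⁺] + K1K2/[H⁺]²) = 1 / (1 + 10^+1.40 + 10^-0.15)
   = 1 / (1 + 25.119 + 0.70795) = 1/26.827 = 0.03728
[CO2*] = α₀ × DIC = 0.03728 × 3.16 = 0.1178 mmol/kg
pCO2 = [CO2*]/KH = 1.178×10^-4 / 3.467×10^-2 = 3400 μatm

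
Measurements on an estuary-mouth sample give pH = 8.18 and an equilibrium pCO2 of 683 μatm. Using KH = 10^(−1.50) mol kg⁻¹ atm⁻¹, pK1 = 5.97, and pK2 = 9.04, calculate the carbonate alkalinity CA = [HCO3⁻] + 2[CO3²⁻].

CA = 4.47 mmol/kg

[CO2*] = KH · pCO2 = 10^(−1.50) × 683×10^-6 = 2.160×10^-5 mol/kg
α₀ = 1/(1 + K1/[H⁺] + K1K2/[H⁺]²) = 1/(1 + 10^+2.21 + 10^+1.35) = 0.005389
DIC = [CO2*]/α₀ = 2.160×10^-5 / 0.005389 = 4.008 mmol/kg
CA = (α₁ + 2α₂)·DIC = (0.8740 + 2×0.1206) × 4.008 = 4.47 mmol/kg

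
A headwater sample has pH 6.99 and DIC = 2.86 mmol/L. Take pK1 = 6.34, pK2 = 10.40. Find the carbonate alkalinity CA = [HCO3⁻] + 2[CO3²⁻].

CA = 2.34 mmol/L

CA = [HCO3⁻] + 2[CO3²⁻] = (α₁ + 2α₂)·DIC
At pH 6.99: [H⁺]/K1 = 10^-0.65 = 0.22387, K2/[H⁺] = 10^-3.41 = 0.00038905
α₁ = 1/(1 + 0.22387 + 0.00038905) = 1/1.2243 = 0.8168; α₂ = α₁·K2/[H⁺] = 0.0003178
α₁ + 2α₂ = 0.8175
CA = 0.8175 × 2.86 = 2.34 mmol/L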